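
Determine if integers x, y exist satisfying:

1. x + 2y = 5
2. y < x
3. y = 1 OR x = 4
Yes

Take x = 3, y = 1. Substituting into each constraint:
  (1) 3 + 2(1) = 5 ✓
  (2) 1 < 3 ✓
  (3) y = 1, target 1 ✓ (first branch holds)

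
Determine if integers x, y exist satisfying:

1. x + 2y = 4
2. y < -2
Yes

Take x = 10, y = -3. Substituting into each constraint:
  (1) 10 + 2(-3) = 4 ✓
  (2) -3 < -2 ✓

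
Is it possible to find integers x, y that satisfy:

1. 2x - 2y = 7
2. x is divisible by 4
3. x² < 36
No

Even the single constraint (2x - 2y = 7) is infeasible over the integers.

  - 2x - 2y = 7: every term on the left is divisible by 2, so the LHS ≡ 0 (mod 2), but the RHS 7 is not — no integer solution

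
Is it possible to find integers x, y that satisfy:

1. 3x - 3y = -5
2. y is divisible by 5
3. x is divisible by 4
No

Even the single constraint (3x - 3y = -5) is infeasible over the integers.

  - 3x - 3y = -5: every term on the left is divisible by 3, so the LHS ≡ 0 (mod 3), but the RHS -5 is not — no integer solution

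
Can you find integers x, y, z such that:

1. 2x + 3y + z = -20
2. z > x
Yes

Take x = 0, y = -7, z = 1. Substituting into each constraint:
  (1) 2(0) + 3(-7) + 1 = -20 ✓
  (2) 1 > 0 ✓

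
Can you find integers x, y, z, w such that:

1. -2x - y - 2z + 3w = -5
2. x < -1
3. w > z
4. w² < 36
Yes

Take x = -2, y = 12, z = 0, w = 1. Substituting into each constraint:
  (1) -2(-2) + (-12) - 2(0) + 3(1) = -5 ✓
  (2) -2 < -1 ✓
  (3) 1 > 0 ✓
  (4) w² = (1)² = 1, and 1 < 36 ✓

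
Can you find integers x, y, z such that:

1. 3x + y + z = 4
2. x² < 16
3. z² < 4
Yes

Take x = 0, y = 4, z = 0. Substituting into each constraint:
  (1) 3(0) + 4 + 0 = 4 ✓
  (2) x² = (0)² = 0, and 0 < 16 ✓
  (3) z² = (0)² = 0, and 0 < 4 ✓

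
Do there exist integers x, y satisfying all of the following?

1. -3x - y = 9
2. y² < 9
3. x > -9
Yes

Take x = -3, y = 0. Substituting into each constraint:
  (1) -3(-3) + 0 = 9 ✓
  (2) y² = (0)² = 0, and 0 < 9 ✓
  (3) -3 > -9 ✓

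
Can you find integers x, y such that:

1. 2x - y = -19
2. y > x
Yes

Take x = -18, y = -17. Substituting into each constraint:
  (1) 2(-18) + 17 = -19 ✓
  (2) -17 > -18 ✓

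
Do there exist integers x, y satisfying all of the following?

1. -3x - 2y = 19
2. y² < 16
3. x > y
No

The full constraint system is jointly infeasible over the integers. Each constraint and what it forces:

  - -3x - 2y = 19: is a linear equation tying the variables together
  - y² < 16: restricts y to |y| ≤ 3
  - x > y: bounds one variable relative to another variable

Propagating the comparison: x > y and y ≥ -3 give x ≥ -2. Range argument: with x ∈ [-2, ∞], y ∈ [-3, 3], the left side of the equation is at most 12, but the right side is 19 > 12. No integer solution exists.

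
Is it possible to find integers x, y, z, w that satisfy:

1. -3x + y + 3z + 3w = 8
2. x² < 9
Yes

Take x = 0, y = 2, z = 2, w = 0. Substituting into each constraint:
  (1) -3(0) + 2 + 3(2) + 3(0) = 8 ✓
  (2) x² = (0)² = 0, and 0 < 9 ✓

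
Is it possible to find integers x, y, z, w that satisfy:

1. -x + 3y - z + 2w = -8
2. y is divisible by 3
Yes

Take x = 0, y = 0, z = 0, w = -4. Substituting into each constraint:
  (1) 0 + 3(0) + 0 + 2(-4) = -8 ✓
  (2) 0 = 3 × 0, remainder 0 ✓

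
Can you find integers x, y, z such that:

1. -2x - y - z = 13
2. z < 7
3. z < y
Yes

Take x = -7, y = 1, z = 0. Substituting into each constraint:
  (1) -2(-7) + (-1) + 0 = 13 ✓
  (2) 0 < 7 ✓
  (3) 0 < 1 ✓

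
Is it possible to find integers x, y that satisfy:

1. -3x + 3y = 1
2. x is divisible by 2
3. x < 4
No

Even the single constraint (-3x + 3y = 1) is infeasible over the integers.

  - -3x + 3y = 1: every term on the left is divisible by 3, so the LHS ≡ 0 (mod 3), but the RHS 1 is not — no integer solution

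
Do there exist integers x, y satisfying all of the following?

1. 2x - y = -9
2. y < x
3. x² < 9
No

The full constraint system is jointly infeasible over the integers. Each constraint and what it forces:

  - 2x - y = -9: is a linear equation tying the variables together
  - y < x: bounds one variable relative to another variable
  - x² < 9: restricts x to |x| ≤ 2

Propagating the comparison: y < x and x ≤ 2 give y ≤ 1. Range argument: with x ∈ [-2, 2], y ∈ [−∞, 1], the left side of the equation is at least -5, but the right side is -9 < -5. No integer solution exists.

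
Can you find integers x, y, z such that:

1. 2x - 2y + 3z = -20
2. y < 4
Yes

Take x = 2, y = 0, z = -8. Substituting into each constraint:
  (1) 2(2) - 2(0) + 3(-8) = -20 ✓
  (2) 0 < 4 ✓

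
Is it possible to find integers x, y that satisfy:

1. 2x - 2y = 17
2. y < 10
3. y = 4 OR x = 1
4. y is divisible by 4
No

Even the single constraint (2x - 2y = 17) is infeasible over the integers.

  - 2x - 2y = 17: every term on the left is divisible by 2, so the LHS ≡ 0 (mod 2), but the RHS 17 is not — no integer solution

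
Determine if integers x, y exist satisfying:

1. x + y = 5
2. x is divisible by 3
Yes

Take x = 0, y = 5. Substituting into each constraint:
  (1) 0 + 5 = 5 ✓
  (2) 0 = 3 × 0, remainder 0 ✓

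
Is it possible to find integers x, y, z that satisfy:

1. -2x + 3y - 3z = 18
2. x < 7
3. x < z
Yes

Take x = 0, y = 7, z = 1. Substituting into each constraint:
  (1) -2(0) + 3(7) - 3(1) = 18 ✓
  (2) 0 < 7 ✓
  (3) 0 < 1 ✓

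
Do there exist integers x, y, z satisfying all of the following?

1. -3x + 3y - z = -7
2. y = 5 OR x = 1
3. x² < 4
Yes

Take x = -1, y = 5, z = 25. Substituting into each constraint:
  (1) -3(-1) + 3(5) + (-25) = -7 ✓
  (2) y = 5, target 5 ✓ (first branch holds)
  (3) x² = (-1)² = 1, and 1 < 4 ✓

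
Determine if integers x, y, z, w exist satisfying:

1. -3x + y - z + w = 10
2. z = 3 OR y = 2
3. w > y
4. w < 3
Yes

Take x = -4, y = 0, z = 3, w = 1. Substituting into each constraint:
  (1) -3(-4) + 0 + (-3) + 1 = 10 ✓
  (2) z = 3, target 3 ✓ (first branch holds)
  (3) 1 > 0 ✓
  (4) 1 < 3 ✓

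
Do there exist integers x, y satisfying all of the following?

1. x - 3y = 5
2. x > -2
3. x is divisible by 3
No

A contradictory subset is {x - 3y = 5, x is divisible by 3}. No integer assignment can satisfy these jointly:

  - x - 3y = 5: is a linear equation tying the variables together
  - x is divisible by 3: restricts x to multiples of 3

Modular obstruction: writing x = 3x', every remaining term of the linear equation is divisible by 3, so the left side is ≡ 0 (mod 3); but the right side 5 ≡ 2 (mod 3). No integers can satisfy it.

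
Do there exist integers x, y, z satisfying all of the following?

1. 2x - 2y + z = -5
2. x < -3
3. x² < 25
Yes

Take x = -4, y = -1, z = 1. Substituting into each constraint:
  (1) 2(-4) - 2(-1) + 1 = -5 ✓
  (2) -4 < -3 ✓
  (3) x² = (-4)² = 16, and 16 < 25 ✓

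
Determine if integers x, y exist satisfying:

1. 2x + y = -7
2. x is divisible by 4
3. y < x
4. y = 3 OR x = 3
No

The full constraint system is jointly infeasible over the integers. Each constraint and what it forces:

  - 2x + y = -7: is a linear equation tying the variables together
  - x is divisible by 4: restricts x to multiples of 4
  - y < x: bounds one variable relative to another variable
  - y = 3 OR x = 3: forces a choice: either y = 3 or x = 3

Split on the disjunction (y = 3 OR x = 3):
  • If y = 3: with y = 3, writing x = 4x', every remaining term of the linear equation is divisible by 8, so the left side is ≡ 0 (mod 8); but the right side -10 ≡ 6 (mod 8). No integers can satisfy it.
  • If x = 3: this contradicts the divisibility constraint — 3 is not a multiple of 4.
Both branches are infeasible, so the system has no integer solution.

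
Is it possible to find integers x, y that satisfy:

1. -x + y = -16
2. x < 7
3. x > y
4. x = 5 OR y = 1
Yes

Take x = 5, y = -11. Substituting into each constraint:
  (1) (-5) + (-11) = -16 ✓
  (2) 5 < 7 ✓
  (3) 5 > -11 ✓
  (4) x = 5, target 5 ✓ (first branch holds)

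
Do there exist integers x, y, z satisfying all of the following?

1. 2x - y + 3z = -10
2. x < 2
Yes

Take x = 0, y = 10, z = 0. Substituting into each constraint:
  (1) 2(0) + (-10) + 3(0) = -10 ✓
  (2) 0 < 2 ✓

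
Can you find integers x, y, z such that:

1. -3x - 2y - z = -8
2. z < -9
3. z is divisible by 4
Yes

Take x = 0, y = 10, z = -12. Substituting into each constraint:
  (1) -3(0) - 2(10) + 12 = -8 ✓
  (2) -12 < -9 ✓
  (3) -12 = 4 × -3, remainder 0 ✓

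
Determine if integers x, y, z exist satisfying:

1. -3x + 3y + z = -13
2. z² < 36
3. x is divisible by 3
Yes

Take x = 0, y = -5, z = 2. Substituting into each constraint:
  (1) -3(0) + 3(-5) + 2 = -13 ✓
  (2) z² = (2)² = 4, and 4 < 36 ✓
  (3) 0 = 3 × 0, remainder 0 ✓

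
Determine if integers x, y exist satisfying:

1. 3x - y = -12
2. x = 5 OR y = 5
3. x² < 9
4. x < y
No

A contradictory subset is {3x - y = -12, x = 5 OR y = 5, x² < 9}. No integer assignment can satisfy these jointly:

  - 3x - y = -12: is a linear equation tying the variables together
  - x = 5 OR y = 5: forces a choice: either x = 5 or y = 5
  - x² < 9: restricts x to |x| ≤ 2

Split on the disjunction (x = 5 OR y = 5):
  • If x = 5: this contradicts x² < 9, which requires |x| ≤ 2.
  • If y = 5: with y = 5, every remaining term of the linear equation is divisible by 3, so the left side is ≡ 0 (mod 3); but the right side -7 ≡ 2 (mod 3). No integers can satisfy it.
Both branches are infeasible, so the system has no integer solution.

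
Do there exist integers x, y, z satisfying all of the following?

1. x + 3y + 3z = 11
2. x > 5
Yes

Take x = 11, y = 0, z = 0. Substituting into each constraint:
  (1) 11 + 3(0) + 3(0) = 11 ✓
  (2) 11 > 5 ✓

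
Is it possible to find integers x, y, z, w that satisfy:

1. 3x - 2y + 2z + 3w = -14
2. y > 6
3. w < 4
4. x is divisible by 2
Yes

Take x = 0, y = 7, z = 0, w = 0. Substituting into each constraint:
  (1) 3(0) - 2(7) + 2(0) + 3(0) = -14 ✓
  (2) 7 > 6 ✓
  (3) 0 < 4 ✓
  (4) 0 = 2 × 0, remainder 0 ✓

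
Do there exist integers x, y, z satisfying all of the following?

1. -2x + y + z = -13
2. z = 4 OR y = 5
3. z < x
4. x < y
Yes

Take x = 18, y = 19, z = 4. Substituting into each constraint:
  (1) -2(18) + 19 + 4 = -13 ✓
  (2) z = 4, target 4 ✓ (first branch holds)
  (3) 4 < 18 ✓
  (4) 18 < 19 ✓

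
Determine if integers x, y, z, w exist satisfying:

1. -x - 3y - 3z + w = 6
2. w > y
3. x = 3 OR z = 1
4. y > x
Yes

Take x = 3, y = 5, z = -6, w = 6. Substituting into each constraint:
  (1) (-3) - 3(5) - 3(-6) + 6 = 6 ✓
  (2) 6 > 5 ✓
  (3) x = 3, target 3 ✓ (first branch holds)
  (4) 5 > 3 ✓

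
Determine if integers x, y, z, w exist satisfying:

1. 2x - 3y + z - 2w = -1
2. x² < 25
Yes

Take x = 0, y = 0, z = -1, w = 0. Substituting into each constraint:
  (1) 2(0) - 3(0) + (-1) - 2(0) = -1 ✓
  (2) x² = (0)² = 0, and 0 < 25 ✓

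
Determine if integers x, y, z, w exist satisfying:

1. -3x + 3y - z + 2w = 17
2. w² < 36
Yes

Take x = 0, y = 6, z = 1, w = 0. Substituting into each constraint:
  (1) -3(0) + 3(6) + (-1) + 2(0) = 17 ✓
  (2) w² = (0)² = 0, and 0 < 36 ✓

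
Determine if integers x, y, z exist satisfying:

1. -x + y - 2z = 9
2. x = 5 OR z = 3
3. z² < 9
Yes

Take x = 5, y = 14, z = 0. Substituting into each constraint:
  (1) (-5) + 14 - 2(0) = 9 ✓
  (2) x = 5, target 5 ✓ (first branch holds)
  (3) z² = (0)² = 0, and 0 < 9 ✓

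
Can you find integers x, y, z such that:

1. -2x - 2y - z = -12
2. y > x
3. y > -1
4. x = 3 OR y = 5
Yes

Take x = 3, y = 4, z = -2. Substituting into each constraint:
  (1) -2(3) - 2(4) + 2 = -12 ✓
  (2) 4 > 3 ✓
  (3) 4 > -1 ✓
  (4) x = 3, target 3 ✓ (first branch holds)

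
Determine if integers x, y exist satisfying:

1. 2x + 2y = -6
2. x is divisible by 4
Yes

Take x = 0, y = -3. Substituting into each constraint:
  (1) 2(0) + 2(-3) = -6 ✓
  (2) 0 = 4 × 0, remainder 0 ✓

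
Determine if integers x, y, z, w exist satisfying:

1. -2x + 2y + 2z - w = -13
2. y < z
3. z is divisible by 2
Yes

Take x = 5, y = -1, z = 0, w = 1. Substituting into each constraint:
  (1) -2(5) + 2(-1) + 2(0) + (-1) = -13 ✓
  (2) -1 < 0 ✓
  (3) 0 = 2 × 0, remainder 0 ✓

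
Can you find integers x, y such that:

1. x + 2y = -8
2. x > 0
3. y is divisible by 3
Yes

Take x = 4, y = -6. Substituting into each constraint:
  (1) 4 + 2(-6) = -8 ✓
  (2) 4 > 0 ✓
  (3) -6 = 3 × -2, remainder 0 ✓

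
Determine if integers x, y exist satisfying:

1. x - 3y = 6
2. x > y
Yes

Take x = 0, y = -2. Substituting into each constraint:
  (1) 0 - 3(-2) = 6 ✓
  (2) 0 > -2 ✓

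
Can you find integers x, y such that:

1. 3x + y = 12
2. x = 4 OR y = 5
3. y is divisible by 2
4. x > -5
Yes

Take x = 4, y = 0. Substituting into each constraint:
  (1) 3(4) + 0 = 12 ✓
  (2) x = 4, target 4 ✓ (first branch holds)
  (3) 0 = 2 × 0, remainder 0 ✓
  (4) 4 > -5 ✓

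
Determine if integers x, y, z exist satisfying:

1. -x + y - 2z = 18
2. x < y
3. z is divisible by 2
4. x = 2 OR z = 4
Yes

Take x = -26, y = 0, z = 4. Substituting into each constraint:
  (1) 26 + 0 - 2(4) = 18 ✓
  (2) -26 < 0 ✓
  (3) 4 = 2 × 2, remainder 0 ✓
  (4) z = 4, target 4 ✓ (second branch holds)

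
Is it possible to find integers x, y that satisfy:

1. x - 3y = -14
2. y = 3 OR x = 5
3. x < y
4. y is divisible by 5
No

A contradictory subset is {x - 3y = -14, y = 3 OR x = 5, y is divisible by 5}. No integer assignment can satisfy these jointly:

  - x - 3y = -14: is a linear equation tying the variables together
  - y = 3 OR x = 5: forces a choice: either y = 3 or x = 5
  - y is divisible by 5: restricts y to multiples of 5

Split on the disjunction (y = 3 OR x = 5):
  • If y = 3: this contradicts the divisibility constraint — 3 is not a multiple of 5.
  • If x = 5: with x = 5, writing y = 5y', every remaining term of the linear equation is divisible by 15, so the left side is ≡ 0 (mod 15); but the right side -19 ≡ 11 (mod 15). No integers can satisfy it.
Both branches are infeasible, so the system has no integer solution.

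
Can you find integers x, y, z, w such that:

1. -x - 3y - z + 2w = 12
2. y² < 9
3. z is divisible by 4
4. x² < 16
Yes

Take x = 0, y = 2, z = 0, w = 9. Substituting into each constraint:
  (1) 0 - 3(2) + 0 + 2(9) = 12 ✓
  (2) y² = (2)² = 4, and 4 < 9 ✓
  (3) 0 = 4 × 0, remainder 0 ✓
  (4) x² = (0)² = 0, and 0 < 16 ✓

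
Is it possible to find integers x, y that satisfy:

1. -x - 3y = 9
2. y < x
Yes

Take x = 0, y = -3. Substituting into each constraint:
  (1) 0 - 3(-3) = 9 ✓
  (2) -3 < 0 ✓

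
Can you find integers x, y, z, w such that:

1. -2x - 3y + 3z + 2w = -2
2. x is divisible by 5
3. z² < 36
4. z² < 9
Yes

Take x = 0, y = 0, z = -2, w = 2. Substituting into each constraint:
  (1) -2(0) - 3(0) + 3(-2) + 2(2) = -2 ✓
  (2) 0 = 5 × 0, remainder 0 ✓
  (3) z² = (-2)² = 4, and 4 < 36 ✓
  (4) z² = (-2)² = 4, and 4 < 9 ✓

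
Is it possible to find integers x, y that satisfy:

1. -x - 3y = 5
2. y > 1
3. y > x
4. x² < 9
No

A contradictory subset is {-x - 3y = 5, y > 1, x² < 9}. No integer assignment can satisfy these jointly:

  - -x - 3y = 5: is a linear equation tying the variables together
  - y > 1: bounds one variable relative to a constant
  - x² < 9: restricts x to |x| ≤ 2

Range argument: with x ∈ [-2, 2], y ∈ [2, ∞], the left side of the equation is at most -4, but the right side is 5 > -4. No integer solution exists.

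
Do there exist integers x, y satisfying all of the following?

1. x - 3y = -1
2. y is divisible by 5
Yes

Take x = -1, y = 0. Substituting into each constraint:
  (1) (-1) - 3(0) = -1 ✓
  (2) 0 = 5 × 0, remainder 0 ✓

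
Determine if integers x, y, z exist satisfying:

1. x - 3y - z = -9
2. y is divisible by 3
Yes

Take x = 0, y = 0, z = 9. Substituting into each constraint:
  (1) 0 - 3(0) + (-9) = -9 ✓
  (2) 0 = 3 × 0, remainder 0 ✓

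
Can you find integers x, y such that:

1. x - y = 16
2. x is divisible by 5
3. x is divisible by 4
Yes

Take x = 0, y = -16. Substituting into each constraint:
  (1) 0 + 16 = 16 ✓
  (2) 0 = 5 × 0, remainder 0 ✓
  (3) 0 = 4 × 0, remainder 0 ✓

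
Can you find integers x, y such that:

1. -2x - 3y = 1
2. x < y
Yes

Take x = -2, y = 1. Substituting into each constraint:
  (1) -2(-2) - 3(1) = 1 ✓
  (2) -2 < 1 ✓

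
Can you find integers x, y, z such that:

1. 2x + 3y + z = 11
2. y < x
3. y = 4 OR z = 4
Yes

Take x = 2, y = 1, z = 4. Substituting into each constraint:
  (1) 2(2) + 3(1) + 4 = 11 ✓
  (2) 1 < 2 ✓
  (3) z = 4, target 4 ✓ (second branch holds)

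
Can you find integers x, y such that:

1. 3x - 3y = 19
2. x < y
No

Even the single constraint (3x - 3y = 19) is infeasible over the integers.

  - 3x - 3y = 19: every term on the left is divisible by 3, so the LHS ≡ 0 (mod 3), but the RHS 19 is not — no integer solution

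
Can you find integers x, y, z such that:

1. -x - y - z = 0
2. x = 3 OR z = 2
Yes

Take x = -2, y = 0, z = 2. Substituting into each constraint:
  (1) 2 + 0 + (-2) = 0 ✓
  (2) z = 2, target 2 ✓ (second branch holds)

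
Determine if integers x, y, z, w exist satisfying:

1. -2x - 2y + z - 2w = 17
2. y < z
Yes

Take x = -8, y = 0, z = 1, w = 0. Substituting into each constraint:
  (1) -2(-8) - 2(0) + 1 - 2(0) = 17 ✓
  (2) 0 < 1 ✓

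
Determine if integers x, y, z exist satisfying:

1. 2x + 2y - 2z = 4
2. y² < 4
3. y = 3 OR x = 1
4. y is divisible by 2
Yes

Take x = 1, y = 0, z = -1. Substituting into each constraint:
  (1) 2(1) + 2(0) - 2(-1) = 4 ✓
  (2) y² = (0)² = 0, and 0 < 4 ✓
  (3) x = 1, target 1 ✓ (second branch holds)
  (4) 0 = 2 × 0, remainder 0 ✓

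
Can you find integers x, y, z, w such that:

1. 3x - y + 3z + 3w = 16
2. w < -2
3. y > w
Yes

Take x = 0, y = 2, z = 9, w = -3. Substituting into each constraint:
  (1) 3(0) + (-2) + 3(9) + 3(-3) = 16 ✓
  (2) -3 < -2 ✓
  (3) 2 > -3 ✓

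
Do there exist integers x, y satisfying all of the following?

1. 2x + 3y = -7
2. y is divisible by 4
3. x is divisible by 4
No

The full constraint system is jointly infeasible over the integers. Each constraint and what it forces:

  - 2x + 3y = -7: is a linear equation tying the variables together
  - y is divisible by 4: restricts y to multiples of 4
  - x is divisible by 4: restricts x to multiples of 4

Modular obstruction: writing x = 4x' and writing y = 4y', every remaining term of the linear equation is divisible by 4, so the left side is ≡ 0 (mod 4); but the right side -7 ≡ 1 (mod 4). No integers can satisfy it.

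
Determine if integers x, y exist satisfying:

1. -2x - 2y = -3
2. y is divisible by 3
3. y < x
No

Even the single constraint (-2x - 2y = -3) is infeasible over the integers.

  - -2x - 2y = -3: every term on the left is divisible by 2, so the LHS ≡ 0 (mod 2), but the RHS -3 is not — no integer solution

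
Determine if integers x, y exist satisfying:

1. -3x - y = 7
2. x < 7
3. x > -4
Yes

Take x = 0, y = -7. Substituting into each constraint:
  (1) -3(0) + 7 = 7 ✓
  (2) 0 < 7 ✓
  (3) 0 > -4 ✓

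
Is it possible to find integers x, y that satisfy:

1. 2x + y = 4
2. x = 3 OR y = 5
Yes

Take x = 3, y = -2. Substituting into each constraint:
  (1) 2(3) + (-2) = 4 ✓
  (2) x = 3, target 3 ✓ (first branch holds)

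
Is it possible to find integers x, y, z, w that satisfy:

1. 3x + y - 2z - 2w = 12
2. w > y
Yes

Take x = 5, y = 1, z = 0, w = 2. Substituting into each constraint:
  (1) 3(5) + 1 - 2(0) - 2(2) = 12 ✓
  (2) 2 > 1 ✓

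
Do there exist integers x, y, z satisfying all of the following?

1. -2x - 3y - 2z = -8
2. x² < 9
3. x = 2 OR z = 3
Yes

Take x = 2, y = -2, z = 5. Substituting into each constraint:
  (1) -2(2) - 3(-2) - 2(5) = -8 ✓
  (2) x² = (2)² = 4, and 4 < 9 ✓
  (3) x = 2, target 2 ✓ (first branch holds)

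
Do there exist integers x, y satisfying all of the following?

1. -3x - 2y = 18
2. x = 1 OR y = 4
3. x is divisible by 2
No

A contradictory subset is {-3x - 2y = 18, x = 1 OR y = 4}. No integer assignment can satisfy these jointly:

  - -3x - 2y = 18: is a linear equation tying the variables together
  - x = 1 OR y = 4: forces a choice: either x = 1 or y = 4

Split on the disjunction (x = 1 OR y = 4):
  • If x = 1: with x = 1, every remaining term of the linear equation is divisible by 2, so the left side is ≡ 0 (mod 2); but the right side 21 ≡ 1 (mod 2). No integers can satisfy it.
  • If y = 4: with y = 4, every remaining term of the linear equation is divisible by 3, so the left side is ≡ 0 (mod 3); but the right side 26 ≡ 2 (mod 3). No integers can satisfy it.
Both branches are infeasible, so the system has no integer solution.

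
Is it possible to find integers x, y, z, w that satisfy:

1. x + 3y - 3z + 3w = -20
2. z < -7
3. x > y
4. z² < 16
No

A contradictory subset is {z < -7, z² < 16}. No integer assignment can satisfy these jointly:

  - z < -7: bounds one variable relative to a constant
  - z² < 16: restricts z to |z| ≤ 3

Direct contradiction: the bounds on z require z ≥ -3 and z ≤ -8 simultaneously, which is empty.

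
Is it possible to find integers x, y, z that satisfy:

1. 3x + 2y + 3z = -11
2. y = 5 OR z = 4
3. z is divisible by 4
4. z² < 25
Yes

Take x = 1, y = -13, z = 4. Substituting into each constraint:
  (1) 3(1) + 2(-13) + 3(4) = -11 ✓
  (2) z = 4, target 4 ✓ (second branch holds)
  (3) 4 = 4 × 1, remainder 0 ✓
  (4) z² = (4)² = 16, and 16 < 25 ✓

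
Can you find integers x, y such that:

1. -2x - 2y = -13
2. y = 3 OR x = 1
No

Even the single constraint (-2x - 2y = -13) is infeasible over the integers.

  - -2x - 2y = -13: every term on the left is divisible by 2, so the LHS ≡ 0 (mod 2), but the RHS -13 is not — no integer solution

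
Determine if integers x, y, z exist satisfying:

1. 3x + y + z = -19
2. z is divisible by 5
Yes

Take x = -7, y = 2, z = 0. Substituting into each constraint:
  (1) 3(-7) + 2 + 0 = -19 ✓
  (2) 0 = 5 × 0, remainder 0 ✓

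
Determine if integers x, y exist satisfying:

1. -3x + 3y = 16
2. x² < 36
No

Even the single constraint (-3x + 3y = 16) is infeasible over the integers.

  - -3x + 3y = 16: every term on the left is divisible by 3, so the LHS ≡ 0 (mod 3), but the RHS 16 is not — no integer solution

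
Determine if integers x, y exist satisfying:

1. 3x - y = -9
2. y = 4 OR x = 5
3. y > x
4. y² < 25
No

A contradictory subset is {3x - y = -9, y = 4 OR x = 5, y² < 25}. No integer assignment can satisfy these jointly:

  - 3x - y = -9: is a linear equation tying the variables together
  - y = 4 OR x = 5: forces a choice: either y = 4 or x = 5
  - y² < 25: restricts y to |y| ≤ 4

Split on the disjunction (y = 4 OR x = 5):
  • If y = 4: with y = 4, every remaining term of the linear equation is divisible by 3, so the left side is ≡ 0 (mod 3); but the right side -5 ≡ 1 (mod 3). No integers can satisfy it.
  • If x = 5: the equation forces y = 24, but y² < 25 requires |y| ≤ 4.
Both branches are infeasible, so the system has no integer solution.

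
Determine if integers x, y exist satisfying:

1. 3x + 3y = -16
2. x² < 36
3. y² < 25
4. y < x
No

Even the single constraint (3x + 3y = -16) is infeasible over the integers.

  - 3x + 3y = -16: every term on the left is divisible by 3, so the LHS ≡ 0 (mod 3), but the RHS -16 is not — no integer solution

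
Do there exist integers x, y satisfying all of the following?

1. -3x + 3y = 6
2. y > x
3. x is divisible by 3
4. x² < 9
Yes

Take x = 0, y = 2. Substituting into each constraint:
  (1) -3(0) + 3(2) = 6 ✓
  (2) 2 > 0 ✓
  (3) 0 = 3 × 0, remainder 0 ✓
  (4) x² = (0)² = 0, and 0 < 9 ✓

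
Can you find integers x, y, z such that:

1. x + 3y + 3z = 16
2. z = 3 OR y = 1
Yes

Take x = 7, y = 0, z = 3. Substituting into each constraint:
  (1) 7 + 3(0) + 3(3) = 16 ✓
  (2) z = 3, target 3 ✓ (first branch holds)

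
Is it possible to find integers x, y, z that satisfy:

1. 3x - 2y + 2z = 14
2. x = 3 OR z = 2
Yes

Take x = 4, y = 1, z = 2. Substituting into each constraint:
  (1) 3(4) - 2(1) + 2(2) = 14 ✓
  (2) z = 2, target 2 ✓ (second branch holds)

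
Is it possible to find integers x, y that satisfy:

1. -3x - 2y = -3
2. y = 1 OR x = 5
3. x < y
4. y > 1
No

A contradictory subset is {-3x - 2y = -3, y = 1 OR x = 5, y > 1}. No integer assignment can satisfy these jointly:

  - -3x - 2y = -3: is a linear equation tying the variables together
  - y = 1 OR x = 5: forces a choice: either y = 1 or x = 5
  - y > 1: bounds one variable relative to a constant

Split on the disjunction (y = 1 OR x = 5):
  • If y = 1: this contradicts the bound y ≥ 2.
  • If x = 5: the equation forces y = -6, which contradicts the bound y ≥ 2.
Both branches are infeasible, so the system has no integer solution.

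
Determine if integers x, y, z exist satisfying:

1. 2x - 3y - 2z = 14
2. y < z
Yes

Take x = 8, y = 0, z = 1. Substituting into each constraint:
  (1) 2(8) - 3(0) - 2(1) = 14 ✓
  (2) 0 < 1 ✓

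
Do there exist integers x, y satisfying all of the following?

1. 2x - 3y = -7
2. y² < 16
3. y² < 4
Yes

Take x = -2, y = 1. Substituting into each constraint:
  (1) 2(-2) - 3(1) = -7 ✓
  (2) y² = (1)² = 1, and 1 < 16 ✓
  (3) y² = (1)² = 1, and 1 < 4 ✓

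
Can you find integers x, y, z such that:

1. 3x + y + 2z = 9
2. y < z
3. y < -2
Yes

Take x = 4, y = -3, z = 0. Substituting into each constraint:
  (1) 3(4) + (-3) + 2(0) = 9 ✓
  (2) -3 < 0 ✓
  (3) -3 < -2 ✓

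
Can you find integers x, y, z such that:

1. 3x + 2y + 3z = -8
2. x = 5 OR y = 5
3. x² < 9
Yes

Take x = 0, y = 5, z = -6. Substituting into each constraint:
  (1) 3(0) + 2(5) + 3(-6) = -8 ✓
  (2) y = 5, target 5 ✓ (second branch holds)
  (3) x² = (0)² = 0, and 0 < 9 ✓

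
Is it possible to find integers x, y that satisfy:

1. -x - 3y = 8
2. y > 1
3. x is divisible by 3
No

A contradictory subset is {-x - 3y = 8, x is divisible by 3}. No integer assignment can satisfy these jointly:

  - -x - 3y = 8: is a linear equation tying the variables together
  - x is divisible by 3: restricts x to multiples of 3

Modular obstruction: writing x = 3x', every remaining term of the linear equation is divisible by 3, so the left side is ≡ 0 (mod 3); but the right side 8 ≡ 2 (mod 3). No integers can satisfy it.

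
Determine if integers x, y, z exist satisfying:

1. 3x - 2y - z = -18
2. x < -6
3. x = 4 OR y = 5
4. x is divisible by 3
Yes

Take x = -9, y = 5, z = -19. Substituting into each constraint:
  (1) 3(-9) - 2(5) + 19 = -18 ✓
  (2) -9 < -6 ✓
  (3) y = 5, target 5 ✓ (second branch holds)
  (4) -9 = 3 × -3, remainder 0 ✓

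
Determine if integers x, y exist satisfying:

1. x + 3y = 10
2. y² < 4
Yes

Take x = 10, y = 0. Substituting into each constraint:
  (1) 10 + 3(0) = 10 ✓
  (2) y² = (0)² = 0, and 0 < 4 ✓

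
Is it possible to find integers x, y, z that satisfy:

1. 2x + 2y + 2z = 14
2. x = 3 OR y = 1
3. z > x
Yes

Take x = 3, y = 0, z = 4. Substituting into each constraint:
  (1) 2(3) + 2(0) + 2(4) = 14 ✓
  (2) x = 3, target 3 ✓ (first branch holds)
  (3) 4 > 3 ✓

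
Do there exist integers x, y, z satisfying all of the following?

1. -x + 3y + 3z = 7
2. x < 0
Yes

Take x = -1, y = 0, z = 2. Substituting into each constraint:
  (1) 1 + 3(0) + 3(2) = 7 ✓
  (2) -1 < 0 ✓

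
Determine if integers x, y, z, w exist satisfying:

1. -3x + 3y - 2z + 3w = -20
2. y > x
Yes

Take x = -1, y = 0, z = 1, w = -7. Substituting into each constraint:
  (1) -3(-1) + 3(0) - 2(1) + 3(-7) = -20 ✓
  (2) 0 > -1 ✓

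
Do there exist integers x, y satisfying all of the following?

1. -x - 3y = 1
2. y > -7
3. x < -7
Yes

Take x = -10, y = 3. Substituting into each constraint:
  (1) 10 - 3(3) = 1 ✓
  (2) 3 > -7 ✓
  (3) -10 < -7 ✓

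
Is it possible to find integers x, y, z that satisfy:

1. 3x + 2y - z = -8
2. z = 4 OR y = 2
Yes

Take x = 0, y = -2, z = 4. Substituting into each constraint:
  (1) 3(0) + 2(-2) + (-4) = -8 ✓
  (2) z = 4, target 4 ✓ (first branch holds)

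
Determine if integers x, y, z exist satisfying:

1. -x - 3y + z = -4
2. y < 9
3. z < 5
Yes

Take x = 0, y = 0, z = -4. Substituting into each constraint:
  (1) 0 - 3(0) + (-4) = -4 ✓
  (2) 0 < 9 ✓
  (3) -4 < 5 ✓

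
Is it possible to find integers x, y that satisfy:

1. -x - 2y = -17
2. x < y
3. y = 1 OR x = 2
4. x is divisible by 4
No

A contradictory subset is {-x - 2y = -17, x < y, y = 1 OR x = 2}. No integer assignment can satisfy these jointly:

  - -x - 2y = -17: is a linear equation tying the variables together
  - x < y: bounds one variable relative to another variable
  - y = 1 OR x = 2: forces a choice: either y = 1 or x = 2

Split on the disjunction (y = 1 OR x = 2):
  • If y = 1: the equation forces x = 15, giving (y, x) = (1, 15), which violates y > x.
  • If x = 2: with x = 2, every remaining term of the linear equation is divisible by 2, so the left side is ≡ 0 (mod 2); but the right side -15 ≡ 1 (mod 2). No integers can satisfy it.
Both branches are infeasible, so the system has no integer solution.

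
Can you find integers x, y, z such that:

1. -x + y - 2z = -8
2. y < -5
Yes

Take x = 0, y = -6, z = 1. Substituting into each constraint:
  (1) 0 + (-6) - 2(1) = -8 ✓
  (2) -6 < -5 ✓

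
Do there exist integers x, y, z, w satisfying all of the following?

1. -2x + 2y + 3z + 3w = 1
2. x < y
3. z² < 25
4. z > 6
No

A contradictory subset is {z² < 25, z > 6}. No integer assignment can satisfy these jointly:

  - z² < 25: restricts z to |z| ≤ 4
  - z > 6: bounds one variable relative to a constant

Direct contradiction: the bounds on z require z ≥ 7 and z ≤ 4 simultaneously, which is empty.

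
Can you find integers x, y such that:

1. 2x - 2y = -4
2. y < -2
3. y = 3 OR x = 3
No

The full constraint system is jointly infeasible over the integers. Each constraint and what it forces:

  - 2x - 2y = -4: is a linear equation tying the variables together
  - y < -2: bounds one variable relative to a constant
  - y = 3 OR x = 3: forces a choice: either y = 3 or x = 3

Split on the disjunction (y = 3 OR x = 3):
  • If y = 3: this contradicts the bound y ≤ -3.
  • If x = 3: the equation forces y = 5, which contradicts the bound y ≤ -3.
Both branches are infeasible, so the system has no integer solution.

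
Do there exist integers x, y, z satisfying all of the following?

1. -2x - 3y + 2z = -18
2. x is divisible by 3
Yes

Take x = 0, y = 0, z = -9. Substituting into each constraint:
  (1) -2(0) - 3(0) + 2(-9) = -18 ✓
  (2) 0 = 3 × 0, remainder 0 ✓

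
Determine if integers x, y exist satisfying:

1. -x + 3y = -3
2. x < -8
Yes

Take x = -9, y = -4. Substituting into each constraint:
  (1) 9 + 3(-4) = -3 ✓
  (2) -9 < -8 ✓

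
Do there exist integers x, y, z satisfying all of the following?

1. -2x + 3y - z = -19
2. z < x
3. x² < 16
Yes

Take x = 2, y = -5, z = 0. Substituting into each constraint:
  (1) -2(2) + 3(-5) + 0 = -19 ✓
  (2) 0 < 2 ✓
  (3) x² = (2)² = 4, and 4 < 16 ✓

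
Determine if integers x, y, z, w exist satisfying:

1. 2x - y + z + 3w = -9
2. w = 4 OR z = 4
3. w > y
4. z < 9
Yes

Take x = -9, y = 3, z = 0, w = 4. Substituting into each constraint:
  (1) 2(-9) + (-3) + 0 + 3(4) = -9 ✓
  (2) w = 4, target 4 ✓ (first branch holds)
  (3) 4 > 3 ✓
  (4) 0 < 9 ✓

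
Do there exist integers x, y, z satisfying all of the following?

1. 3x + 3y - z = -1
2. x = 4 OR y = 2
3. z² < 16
Yes

Take x = -2, y = 2, z = 1. Substituting into each constraint:
  (1) 3(-2) + 3(2) + (-1) = -1 ✓
  (2) y = 2, target 2 ✓ (second branch holds)
  (3) z² = (1)² = 1, and 1 < 16 ✓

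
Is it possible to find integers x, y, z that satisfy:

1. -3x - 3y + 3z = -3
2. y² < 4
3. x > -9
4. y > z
Yes

Take x = 0, y = 0, z = -1. Substituting into each constraint:
  (1) -3(0) - 3(0) + 3(-1) = -3 ✓
  (2) y² = (0)² = 0, and 0 < 4 ✓
  (3) 0 > -9 ✓
  (4) 0 > -1 ✓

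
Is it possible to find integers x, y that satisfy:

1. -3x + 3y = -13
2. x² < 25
No

Even the single constraint (-3x + 3y = -13) is infeasible over the integers.

  - -3x + 3y = -13: every term on the left is divisible by 3, so the LHS ≡ 0 (mod 3), but the RHS -13 is not — no integer solution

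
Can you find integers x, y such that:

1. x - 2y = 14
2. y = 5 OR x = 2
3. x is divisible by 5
No

The full constraint system is jointly infeasible over the integers. Each constraint and what it forces:

  - x - 2y = 14: is a linear equation tying the variables together
  - y = 5 OR x = 2: forces a choice: either y = 5 or x = 2
  - x is divisible by 5: restricts x to multiples of 5

Split on the disjunction (y = 5 OR x = 2):
  • If y = 5: with y = 5, writing x = 5x', every remaining term of the linear equation is divisible by 5, so the left side is ≡ 0 (mod 5); but the right side 24 ≡ 4 (mod 5). No integers can satisfy it.
  • If x = 2: this contradicts the divisibility constraint — 2 is not a multiple of 5.
Both branches are infeasible, so the system has no integer solution.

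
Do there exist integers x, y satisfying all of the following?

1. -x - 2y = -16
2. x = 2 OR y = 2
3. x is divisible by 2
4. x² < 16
Yes

Take x = 2, y = 7. Substituting into each constraint:
  (1) (-2) - 2(7) = -16 ✓
  (2) x = 2, target 2 ✓ (first branch holds)
  (3) 2 = 2 × 1, remainder 0 ✓
  (4) x² = (2)² = 4, and 4 < 16 ✓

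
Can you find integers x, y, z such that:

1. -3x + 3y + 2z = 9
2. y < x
Yes

Take x = 0, y = -1, z = 6. Substituting into each constraint:
  (1) -3(0) + 3(-1) + 2(6) = 9 ✓
  (2) -1 < 0 ✓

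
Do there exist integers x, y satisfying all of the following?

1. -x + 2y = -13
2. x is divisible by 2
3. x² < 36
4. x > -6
No

A contradictory subset is {-x + 2y = -13, x is divisible by 2}. No integer assignment can satisfy these jointly:

  - -x + 2y = -13: is a linear equation tying the variables together
  - x is divisible by 2: restricts x to multiples of 2

Modular obstruction: writing x = 2x', every remaining term of the linear equation is divisible by 2, so the left side is ≡ 0 (mod 2); but the right side -13 ≡ 1 (mod 2). No integers can satisfy it.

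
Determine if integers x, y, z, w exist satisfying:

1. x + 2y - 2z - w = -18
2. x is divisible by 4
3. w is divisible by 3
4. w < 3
Yes

Take x = 0, y = 0, z = 9, w = 0. Substituting into each constraint:
  (1) 0 + 2(0) - 2(9) + 0 = -18 ✓
  (2) 0 = 4 × 0, remainder 0 ✓
  (3) 0 = 3 × 0, remainder 0 ✓
  (4) 0 < 3 ✓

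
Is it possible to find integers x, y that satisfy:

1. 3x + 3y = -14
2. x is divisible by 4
No

Even the single constraint (3x + 3y = -14) is infeasible over the integers.

  - 3x + 3y = -14: every term on the left is divisible by 3, so the LHS ≡ 0 (mod 3), but the RHS -14 is not — no integer solution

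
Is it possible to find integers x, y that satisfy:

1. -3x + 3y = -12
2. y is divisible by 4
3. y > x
No

A contradictory subset is {-3x + 3y = -12, y > x}. No integer assignment can satisfy these jointly:

  - -3x + 3y = -12: is a linear equation tying the variables together
  - y > x: bounds one variable relative to another variable

From the equation, x − y = 4, i.e. y − x = -4; but y > x requires y − x ≥ 1. Contradiction.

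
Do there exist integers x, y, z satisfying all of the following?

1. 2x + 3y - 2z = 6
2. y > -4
Yes

Take x = 0, y = 0, z = -3. Substituting into each constraint:
  (1) 2(0) + 3(0) - 2(-3) = 6 ✓
  (2) 0 > -4 ✓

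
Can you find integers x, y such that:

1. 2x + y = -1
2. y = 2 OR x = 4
Yes

Take x = 4, y = -9. Substituting into each constraint:
  (1) 2(4) + (-9) = -1 ✓
  (2) x = 4, target 4 ✓ (second branch holds)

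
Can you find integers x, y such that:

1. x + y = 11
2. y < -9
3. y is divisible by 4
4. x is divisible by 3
Yes

Take x = 27, y = -16. Substituting into each constraint:
  (1) 27 + (-16) = 11 ✓
  (2) -16 < -9 ✓
  (3) -16 = 4 × -4, remainder 0 ✓
  (4) 27 = 3 × 9, remainder 0 ✓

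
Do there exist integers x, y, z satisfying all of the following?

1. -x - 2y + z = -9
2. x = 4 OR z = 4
Yes

Take x = 4, y = 0, z = -5. Substituting into each constraint:
  (1) (-4) - 2(0) + (-5) = -9 ✓
  (2) x = 4, target 4 ✓ (first branch holds)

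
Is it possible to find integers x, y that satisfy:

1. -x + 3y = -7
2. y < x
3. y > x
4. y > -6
No

A contradictory subset is {y < x, y > x}. No integer assignment can satisfy these jointly:

  - y < x: bounds one variable relative to another variable
  - y > x: bounds one variable relative to another variable

Direct contradiction: x > y and y > x cannot both hold.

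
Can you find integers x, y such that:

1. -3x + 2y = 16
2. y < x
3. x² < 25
No

The full constraint system is jointly infeasible over the integers. Each constraint and what it forces:

  - -3x + 2y = 16: is a linear equation tying the variables together
  - y < x: bounds one variable relative to another variable
  - x² < 25: restricts x to |x| ≤ 4

The bounds confine x to {-4, -3, -2, -1, 0, 1, 2, 3, 4}. For each value, substitute into the equation:
  • x = -4: the equation forces y = 2, but x > y fails since -4 ≤ 2.
  • x = -3: the equation gives 2y = 7, so y would not be an integer.
  • x = -2: the equation forces y = 5, but x > y fails since -2 ≤ 5.
  • x = -1: the equation gives 2y = 13, so y would not be an integer.
  • x = 0: the equation forces y = 8, but x > y fails since 0 ≤ 8.
  • x = 1: the equation gives 2y = 19, so y would not be an integer.
  • x = 2: the equation forces y = 11, but x > y fails since 2 ≤ 11.
  • x = 3: the equation gives 2y = 25, so y would not be an integer.
  • x = 4: the equation forces y = 14, but x > y fails since 4 ≤ 14.
Every case fails, so no integer solution exists.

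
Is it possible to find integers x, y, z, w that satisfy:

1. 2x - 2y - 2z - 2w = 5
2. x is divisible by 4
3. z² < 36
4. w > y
No

Even the single constraint (2x - 2y - 2z - 2w = 5) is infeasible over the integers.

  - 2x - 2y - 2z - 2w = 5: every term on the left is divisible by 2, so the LHS ≡ 0 (mod 2), but the RHS 5 is not — no integer solution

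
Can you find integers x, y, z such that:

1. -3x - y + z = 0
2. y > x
Yes

Take x = 0, y = 1, z = 1. Substituting into each constraint:
  (1) -3(0) + (-1) + 1 = 0 ✓
  (2) 1 > 0 ✓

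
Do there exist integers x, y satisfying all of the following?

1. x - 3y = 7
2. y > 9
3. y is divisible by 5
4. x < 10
No

A contradictory subset is {x - 3y = 7, y > 9, x < 10}. No integer assignment can satisfy these jointly:

  - x - 3y = 7: is a linear equation tying the variables together
  - y > 9: bounds one variable relative to a constant
  - x < 10: bounds one variable relative to a constant

Range argument: with x ∈ [−∞, 9], y ∈ [10, ∞], the left side of the equation is at most -21, but the right side is 7 > -21. No integer solution exists.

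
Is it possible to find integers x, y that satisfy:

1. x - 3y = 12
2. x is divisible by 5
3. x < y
Yes

Take x = -15, y = -9. Substituting into each constraint:
  (1) (-15) - 3(-9) = 12 ✓
  (2) -15 = 5 × -3, remainder 0 ✓
  (3) -15 < -9 ✓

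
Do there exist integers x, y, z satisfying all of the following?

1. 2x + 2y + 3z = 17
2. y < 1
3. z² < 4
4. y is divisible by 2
Yes

Take x = 7, y = 0, z = 1. Substituting into each constraint:
  (1) 2(7) + 2(0) + 3(1) = 17 ✓
  (2) 0 < 1 ✓
  (3) z² = (1)² = 1, and 1 < 4 ✓
  (4) 0 = 2 × 0, remainder 0 ✓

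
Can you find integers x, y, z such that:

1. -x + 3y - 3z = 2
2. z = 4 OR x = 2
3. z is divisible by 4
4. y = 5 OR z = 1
Yes

Take x = 1, y = 5, z = 4. Substituting into each constraint:
  (1) (-1) + 3(5) - 3(4) = 2 ✓
  (2) z = 4, target 4 ✓ (first branch holds)
  (3) 4 = 4 × 1, remainder 0 ✓
  (4) y = 5, target 5 ✓ (first branch holds)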